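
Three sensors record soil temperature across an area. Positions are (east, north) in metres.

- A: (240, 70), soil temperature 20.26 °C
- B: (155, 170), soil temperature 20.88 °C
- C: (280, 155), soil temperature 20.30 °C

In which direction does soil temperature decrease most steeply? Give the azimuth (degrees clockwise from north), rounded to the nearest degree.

Differences from A: to B (Δx, Δy, Δh) = (-85, 100, +0.62); to C = (40, 85, +0.04).
Solve a·Δx + b·Δy = ΔT: det = (-85)·85 − 40·100 = -11225.
∂T/∂x = [(+0.62)·85 − (+0.04)·100] / -11225 = -0.004339
∂T/∂y = [(-85)·(+0.04) − 40·(+0.62)] / -11225 = +0.002512
Steepest decrease is along −∇f: components (+0.004339 E, -0.002512 N).
Azimuth = atan2(+0.004339, -0.002512) = 120.1° ≈ 120°.

120°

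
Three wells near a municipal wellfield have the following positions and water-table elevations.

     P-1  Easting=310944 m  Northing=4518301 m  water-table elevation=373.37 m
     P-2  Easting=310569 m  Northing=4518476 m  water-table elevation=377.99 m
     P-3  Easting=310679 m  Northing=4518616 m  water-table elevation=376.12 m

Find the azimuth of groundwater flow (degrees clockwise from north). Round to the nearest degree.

Taking P-1 as reference: P-2−P-1 = (-375, 175, +4.62); P-3−P-1 = (-265, 315, +2.75).
Determinant of the coordinate differences = (-375)·315 − (-265)·175 = -71750.
∂h/∂x = [(+4.62)·315 − (+2.75)·175] / -71750 = -0.01358
∂h/∂y = [(-375)·(+2.75) − (-265)·(+4.62)] / -71750 = -0.002691
Flow direction (−∇h) has components (+0.01358 E, +0.002691 N).
Azimuth = atan2(E, N) = atan2(+0.01358, +0.002691) = 78.8° ≈ 079°.

079°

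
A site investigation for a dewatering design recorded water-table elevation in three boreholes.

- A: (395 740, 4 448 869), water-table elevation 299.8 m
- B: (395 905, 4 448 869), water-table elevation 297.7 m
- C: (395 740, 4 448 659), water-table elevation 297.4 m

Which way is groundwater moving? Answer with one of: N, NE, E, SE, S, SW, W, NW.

SE

∂h/∂x = (297.7 − 299.8) / (395905 − 395740) = -0.01273
∂h/∂y = (297.4 − 299.8) / (4448659 − 4448869) = +0.01143
Flow = −∇h = (+0.01273 east, -0.01143 north), which points southeast.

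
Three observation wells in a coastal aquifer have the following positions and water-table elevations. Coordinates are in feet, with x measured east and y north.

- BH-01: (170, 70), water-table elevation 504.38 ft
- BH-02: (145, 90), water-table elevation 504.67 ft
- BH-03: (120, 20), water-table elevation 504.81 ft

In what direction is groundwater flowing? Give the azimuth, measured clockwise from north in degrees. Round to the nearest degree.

099°

Three-point gradient (reference BH-01): Δ to BH-02 = (-25, 20, +0.29), Δ to BH-03 = (-50, -50, +0.43).
∂h/∂x = -0.01027, ∂h/∂y = +0.001667 (det = 2250).
Flow direction (−∇h) has components (+0.01027 E, -0.001667 N).
Azimuth = atan2(E, N) = atan2(+0.01027, -0.001667) = 99.2° ≈ 099°.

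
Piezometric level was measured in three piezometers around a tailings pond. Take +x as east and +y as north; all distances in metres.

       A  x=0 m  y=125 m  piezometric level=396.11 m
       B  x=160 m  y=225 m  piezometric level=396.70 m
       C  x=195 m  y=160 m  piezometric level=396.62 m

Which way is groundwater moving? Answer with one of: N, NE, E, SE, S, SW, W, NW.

SW

Differences from A: to B (Δx, Δy, Δh) = (160, 100, +0.59); to C = (195, 35, +0.51).
Solve a·Δx + b·Δy = Δh: det = 160·35 − 195·100 = -13900.
∂h/∂x = [(+0.59)·35 − (+0.51)·100] / -13900 = +0.002183
∂h/∂y = [160·(+0.51) − 195·(+0.59)] / -13900 = +0.002406
Flow = −∇h = (-0.002183 east, -0.002406 north), which points southwest.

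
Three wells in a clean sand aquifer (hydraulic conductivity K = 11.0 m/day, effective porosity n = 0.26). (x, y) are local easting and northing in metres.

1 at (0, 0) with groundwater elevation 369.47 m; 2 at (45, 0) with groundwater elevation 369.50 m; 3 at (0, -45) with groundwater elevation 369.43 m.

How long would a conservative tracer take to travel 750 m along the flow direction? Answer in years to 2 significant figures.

44 years

∂h/∂x = (369.50 − 369.47) / (45 − 0) = +0.0006667
∂h/∂y = (369.43 − 369.47) / (-45 − 0) = +0.0008889
|∇h| = √(0.0006667² + 0.0008889²) = 0.001111
Seepage velocity v = K·i/n = 11.0 × 0.001111 / 0.26 = 0.047 m/day.
t = 750 / 0.047 = 1.596e+04 days = 43.7 years.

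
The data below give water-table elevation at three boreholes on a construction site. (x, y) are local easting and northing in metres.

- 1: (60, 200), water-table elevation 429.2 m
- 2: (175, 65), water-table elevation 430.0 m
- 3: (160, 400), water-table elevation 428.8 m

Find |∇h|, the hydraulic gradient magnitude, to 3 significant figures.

0.00451

Differences from 1: to 2 (Δx, Δy, Δh) = (115, -135, +0.8); to 3 = (100, 200, -0.4).
Determinant of the coordinate differences = 115·200 − 100·(-135) = 36500.
∂h/∂x = [(+0.8)·200 − (-0.4)·(-135)] / 36500 = +0.002904
∂h/∂y = [115·(-0.4) − 100·(+0.8)] / 36500 = -0.003452
|∇h| = √(0.002904² + -0.003452²) = 0.004511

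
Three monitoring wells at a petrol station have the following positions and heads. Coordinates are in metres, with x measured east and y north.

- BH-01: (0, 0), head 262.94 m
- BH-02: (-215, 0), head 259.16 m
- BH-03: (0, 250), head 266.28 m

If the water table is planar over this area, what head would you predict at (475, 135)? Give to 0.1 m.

273.1 m

∂h/∂x = (259.16 − 262.94) / (-215 − 0) = +0.01758
∂h/∂y = (266.28 − 262.94) / (250 − 0) = +0.01336
h(475, 135) = 262.94 + (+0.01758)·(475) + (+0.01336)·(135) = 262.94 +8.351 +1.804 = 273.095 m.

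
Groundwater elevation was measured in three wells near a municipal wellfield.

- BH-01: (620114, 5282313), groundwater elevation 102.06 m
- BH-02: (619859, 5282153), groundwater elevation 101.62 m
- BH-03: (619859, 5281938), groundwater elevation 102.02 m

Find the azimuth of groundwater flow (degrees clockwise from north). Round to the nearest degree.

303°

Three-point gradient (reference BH-01): Δ to BH-02 = (-255, -160, -0.44), Δ to BH-03 = (-255, -375, -0.04).
∂h/∂x = +0.002893, ∂h/∂y = -0.001860 (det = 54825).
Flow direction (−∇h) has components (-0.002893 E, +0.001860 N).
Azimuth = atan2(E, N) = atan2(-0.002893, +0.001860) = 302.7° ≈ 303°.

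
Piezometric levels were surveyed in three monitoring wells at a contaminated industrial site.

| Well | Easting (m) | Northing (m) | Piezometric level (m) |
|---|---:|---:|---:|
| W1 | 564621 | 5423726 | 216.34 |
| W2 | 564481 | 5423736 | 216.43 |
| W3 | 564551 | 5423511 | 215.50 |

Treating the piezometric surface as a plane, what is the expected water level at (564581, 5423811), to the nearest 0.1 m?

Taking W1 as reference: W2−W1 = (-140, 10, +0.09); W3−W1 = (-70, -215, -0.84).
Solve a·Δx + b·Δy = Δh: det = (-140)·(-215) − (-70)·10 = 30800.
∂h/∂x = [(+0.09)·(-215) − (-0.84)·10] / 30800 = -0.0003555
∂h/∂y = [(-140)·(-0.84) − (-70)·(+0.09)] / 30800 = +0.004023
h(564581, 5423811) = 216.34 + (-0.0003555)·(-40) + (+0.004023)·(85) = 216.34 +0.014 +0.342 = 216.696 m.

216.7 m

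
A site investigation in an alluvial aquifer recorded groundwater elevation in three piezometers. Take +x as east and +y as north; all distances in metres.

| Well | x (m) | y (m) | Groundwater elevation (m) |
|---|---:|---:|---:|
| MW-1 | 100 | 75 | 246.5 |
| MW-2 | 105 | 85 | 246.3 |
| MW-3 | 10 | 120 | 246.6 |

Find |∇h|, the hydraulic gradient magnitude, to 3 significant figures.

With h = a·x + b·y + c and MW-1 as origin, the differences give:
  5·a + 10·b = -0.2
  (-90)·a + 45·b = +0.1
Eliminate b (×45 and ×10, subtract): 1125·a = -10.00 → a = ∂h/∂x = -0.008889
Back-substitute: b = ∂h/∂y = -0.01556.
|∇h| = √(-0.008889² + -0.01556²) = 0.01792

0.0179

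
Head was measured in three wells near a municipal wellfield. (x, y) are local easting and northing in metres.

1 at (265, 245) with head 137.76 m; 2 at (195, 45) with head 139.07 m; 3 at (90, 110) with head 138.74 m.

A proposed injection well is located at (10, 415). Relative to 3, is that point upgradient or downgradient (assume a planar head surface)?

downgradient

With h = a·x + b·y + c and 1 as origin, the differences give:
  (-70)·a + (-200)·b = +1.31
  (-175)·a + (-135)·b = +0.98
Eliminate b (×(-135) and ×(-200), subtract): -25550·a = 19.150 → a = ∂h/∂x = -0.0007495
Back-substitute: b = ∂h/∂y = -0.006288.
Head at (10, 415) = 137.76 + (-0.0007495)·(-255) + (-0.006288)·(170) = 136.88 m.
That is lower than the 138.74 m at 3, so the point is downgradient.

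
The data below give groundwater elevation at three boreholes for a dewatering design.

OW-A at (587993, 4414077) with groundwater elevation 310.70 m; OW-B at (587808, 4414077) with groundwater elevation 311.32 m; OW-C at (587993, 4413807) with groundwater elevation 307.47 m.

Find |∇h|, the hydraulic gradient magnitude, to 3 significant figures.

∂h/∂x = (311.32 − 310.70) / (587808 − 587993) = -0.003351
∂h/∂y = (307.47 − 310.70) / (4413807 − 4414077) = +0.01196
|∇h| = √(-0.003351² + 0.01196²) = 0.01242

0.0124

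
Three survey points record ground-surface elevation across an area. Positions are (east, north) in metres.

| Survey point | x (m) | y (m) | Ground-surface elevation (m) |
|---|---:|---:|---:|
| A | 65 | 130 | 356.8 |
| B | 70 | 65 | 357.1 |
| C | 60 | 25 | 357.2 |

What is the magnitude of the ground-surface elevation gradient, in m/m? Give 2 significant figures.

Taking A as reference: B−A = (5, -65, +0.3); C−A = (-5, -105, +0.4).
Solve a·Δx + b·Δy = Δz: det = 5·(-105) − (-5)·(-65) = -850.
∂z/∂x = [(+0.3)·(-105) − (+0.4)·(-65)] / -850 = +0.006471
∂z/∂y = [5·(+0.4) − (-5)·(+0.3)] / -850 = -0.004118
|∇f| = √(0.006471² + -0.004118²) = 0.00767 m/m

0.0077 m/m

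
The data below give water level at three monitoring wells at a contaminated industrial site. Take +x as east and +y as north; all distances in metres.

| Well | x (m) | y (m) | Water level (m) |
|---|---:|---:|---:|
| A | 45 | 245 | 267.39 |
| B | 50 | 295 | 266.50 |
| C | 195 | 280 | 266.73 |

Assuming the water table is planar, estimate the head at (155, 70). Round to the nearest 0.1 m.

Three-point gradient (reference A): Δ to B = (5, 50, -0.89), Δ to C = (150, 35, -0.66).
∂h/∂x = -0.0002526, ∂h/∂y = -0.01777 (det = -7325).
h(155, 70) = 267.39 + (-0.0002526)·(110) + (-0.01777)·(-175) = 267.39 -0.028 +3.111 = 270.473 m.

270.5 m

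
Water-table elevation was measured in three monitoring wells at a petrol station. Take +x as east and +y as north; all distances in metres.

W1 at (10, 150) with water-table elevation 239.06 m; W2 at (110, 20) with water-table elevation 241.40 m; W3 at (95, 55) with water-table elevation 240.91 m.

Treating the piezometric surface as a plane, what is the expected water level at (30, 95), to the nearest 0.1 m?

239.8 m

With h = a·x + b·y + c and W1 as origin, the differences give:
  100·a + (-130)·b = +2.34
  85·a + (-95)·b = +1.85
Eliminate b (×(-95) and ×(-130), subtract): 1550·a = 18.200 → a = ∂h/∂x = +0.01174
Back-substitute: b = ∂h/∂y = -0.008968.
h(30, 95) = 239.06 + (+0.01174)·(20) + (-0.008968)·(-55) = 239.06 +0.235 +0.493 = 239.788 m.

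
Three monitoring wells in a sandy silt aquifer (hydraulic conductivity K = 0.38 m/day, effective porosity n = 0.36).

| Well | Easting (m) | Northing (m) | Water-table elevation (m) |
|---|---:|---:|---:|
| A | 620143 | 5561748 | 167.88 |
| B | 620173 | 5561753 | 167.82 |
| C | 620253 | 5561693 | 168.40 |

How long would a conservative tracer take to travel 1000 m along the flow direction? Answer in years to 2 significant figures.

260 years

Taking A as reference: B−A = (30, 5, -0.06); C−A = (110, -55, +0.52).
Determinant of the coordinate differences = 30·(-55) − 110·5 = -2200.
∂h/∂x = [(-0.06)·(-55) − (+0.52)·5] / -2200 = -0.0003182
∂h/∂y = [30·(+0.52) − 110·(-0.06)] / -2200 = -0.01009
|∇h| = √(-0.0003182² + -0.01009²) = 0.0101
Seepage velocity v = K·i/n = 0.38 × 0.0101 / 0.36 = 0.01066 m/day.
t = 1000 / 0.01066 = 9.381e+04 days = 257 years.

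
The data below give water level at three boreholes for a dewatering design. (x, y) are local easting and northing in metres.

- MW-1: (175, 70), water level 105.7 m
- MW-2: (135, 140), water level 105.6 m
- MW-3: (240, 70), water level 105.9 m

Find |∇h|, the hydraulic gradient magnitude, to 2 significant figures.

With h = a·x + b·y + c and MW-1 as origin, the differences give:
  (-40)·a + 70·b = -0.1
  65·a + 0·b = +0.2
Eliminate b (×0 and ×70, subtract): -4550·a = -14.00 → a = ∂h/∂x = +0.003077
Back-substitute: b = ∂h/∂y = +0.0003297.
|∇h| = √(0.003077² + 0.0003297²) = 0.003095

0.0031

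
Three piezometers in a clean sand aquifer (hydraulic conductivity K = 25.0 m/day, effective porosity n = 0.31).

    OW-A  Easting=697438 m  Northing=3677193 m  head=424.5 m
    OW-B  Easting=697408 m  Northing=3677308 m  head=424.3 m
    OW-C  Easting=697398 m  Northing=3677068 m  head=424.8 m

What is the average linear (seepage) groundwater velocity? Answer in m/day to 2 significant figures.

0.19 m/day

With h = a·x + b·y + c and OW-A as origin, the differences give:
  (-30)·a + 115·b = -0.2
  (-40)·a + (-125)·b = +0.3
Eliminate b (×(-125) and ×115, subtract): 8350·a = -9.50 → a = ∂h/∂x = -0.001138
Back-substitute: b = ∂h/∂y = -0.002036.
|∇h| = √(-0.001138² + -0.002036²) = 0.002332
Seepage velocity v = K·i/n = 25.0 × 0.002332 / 0.31 = 0.1881 m/day.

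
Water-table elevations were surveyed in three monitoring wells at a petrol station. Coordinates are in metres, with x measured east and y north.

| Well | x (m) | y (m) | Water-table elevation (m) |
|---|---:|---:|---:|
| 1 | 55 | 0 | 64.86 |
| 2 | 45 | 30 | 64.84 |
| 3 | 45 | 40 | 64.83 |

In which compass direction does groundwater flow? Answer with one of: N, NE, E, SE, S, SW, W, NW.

NE

Taking 1 as reference: 2−1 = (-10, 30, -0.02); 3−1 = (-10, 40, -0.03).
Determinant of the coordinate differences = (-10)·40 − (-10)·30 = -100.
∂h/∂x = [(-0.02)·40 − (-0.03)·30] / -100 = -0.001000
∂h/∂y = [(-10)·(-0.03) − (-10)·(-0.02)] / -100 = -0.001000
Flow = −∇h = (+0.001000 east, +0.001000 north), which points northeast.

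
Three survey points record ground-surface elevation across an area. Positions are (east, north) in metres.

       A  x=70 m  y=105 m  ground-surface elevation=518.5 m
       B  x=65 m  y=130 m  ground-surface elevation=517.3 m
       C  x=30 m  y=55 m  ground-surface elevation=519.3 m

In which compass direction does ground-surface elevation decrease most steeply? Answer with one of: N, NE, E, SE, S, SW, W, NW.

Three-point gradient (reference A): Δ to B = (-5, 25, -1.2), Δ to C = (-40, -50, +0.8).
∂z/∂x = +0.03200, ∂z/∂y = -0.04160 (det = 1250).
Steepest decrease is along −∇f = (-0.03200 E, +0.04160 N) → northwest.

NW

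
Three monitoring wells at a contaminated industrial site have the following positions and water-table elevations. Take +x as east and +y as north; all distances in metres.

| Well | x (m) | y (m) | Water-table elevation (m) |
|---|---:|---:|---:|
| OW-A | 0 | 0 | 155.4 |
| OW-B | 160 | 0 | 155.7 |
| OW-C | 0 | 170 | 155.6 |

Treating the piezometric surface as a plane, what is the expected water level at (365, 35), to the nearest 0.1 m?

156.1 m

∂h/∂x = (155.7 − 155.4) / (160 − 0) = +0.001875
∂h/∂y = (155.6 − 155.4) / (170 − 0) = +0.001176
h(365, 35) = 155.4 + (+0.001875)·(365) + (+0.001176)·(35) = 155.4 +0.684 +0.041 = 156.126 m.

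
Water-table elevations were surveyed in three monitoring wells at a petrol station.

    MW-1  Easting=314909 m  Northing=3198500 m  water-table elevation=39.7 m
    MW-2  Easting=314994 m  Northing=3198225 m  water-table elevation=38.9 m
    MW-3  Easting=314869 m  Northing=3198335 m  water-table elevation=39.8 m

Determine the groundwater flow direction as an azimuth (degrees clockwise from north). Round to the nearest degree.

With h = a·x + b·y + c and MW-1 as origin, the differences give:
  85·a + (-275)·b = -0.8
  (-40)·a + (-165)·b = +0.1
Eliminate b (×(-165) and ×(-275), subtract): -25025·a = 159.50 → a = ∂h/∂x = -0.006374
Back-substitute: b = ∂h/∂y = +0.0009391.
Flow direction (−∇h) has components (+0.006374 E, -0.0009391 N).
Azimuth = atan2(E, N) = atan2(+0.006374, -0.0009391) = 98.4° ≈ 098°.

098°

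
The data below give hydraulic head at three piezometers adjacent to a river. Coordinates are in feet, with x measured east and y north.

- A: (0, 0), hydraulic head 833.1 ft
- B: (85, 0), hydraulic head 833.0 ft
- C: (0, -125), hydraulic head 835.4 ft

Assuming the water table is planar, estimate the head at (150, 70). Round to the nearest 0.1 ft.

831.6 ft

∂h/∂x = (833.0 − 833.1) / (85 − 0) = -0.001176
∂h/∂y = (835.4 − 833.1) / (-125 − 0) = -0.01840
h(150, 70) = 833.1 + (-0.001176)·(150) + (-0.01840)·(70) = 833.1 -0.176 -1.288 = 831.636 ft.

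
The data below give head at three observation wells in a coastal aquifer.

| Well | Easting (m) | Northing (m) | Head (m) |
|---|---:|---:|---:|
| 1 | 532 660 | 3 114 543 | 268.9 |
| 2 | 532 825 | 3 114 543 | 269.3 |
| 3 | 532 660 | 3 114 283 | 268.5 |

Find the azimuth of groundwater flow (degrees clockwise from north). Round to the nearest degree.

∂h/∂x = (269.3 − 268.9) / (532825 − 532660) = +0.002424
∂h/∂y = (268.5 − 268.9) / (3114283 − 3114543) = +0.001538
Flow direction (−∇h) has components (-0.002424 E, -0.001538 N).
Azimuth = atan2(E, N) = atan2(-0.002424, -0.001538) = 237.6° ≈ 238°.

238°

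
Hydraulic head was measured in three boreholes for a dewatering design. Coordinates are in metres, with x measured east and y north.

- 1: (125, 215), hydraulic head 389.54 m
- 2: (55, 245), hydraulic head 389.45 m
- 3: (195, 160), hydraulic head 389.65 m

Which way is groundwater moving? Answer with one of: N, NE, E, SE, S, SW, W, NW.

NW

With h = a·x + b·y + c and 1 as origin, the differences give:
  (-70)·a + 30·b = -0.09
  70·a + (-55)·b = +0.11
Eliminate b (×(-55) and ×30, subtract): 1750·a = 1.650 → a = ∂h/∂x = +0.0009429
Back-substitute: b = ∂h/∂y = -0.0008000.
Flow = −∇h = (-0.0009429 east, +0.0008000 north), which points northwest.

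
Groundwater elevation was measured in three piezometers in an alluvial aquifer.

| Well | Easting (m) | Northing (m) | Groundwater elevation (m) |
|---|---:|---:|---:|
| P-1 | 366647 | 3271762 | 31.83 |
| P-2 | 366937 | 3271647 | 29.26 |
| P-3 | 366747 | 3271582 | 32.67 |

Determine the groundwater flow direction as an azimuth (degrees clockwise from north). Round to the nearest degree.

Taking P-1 as reference: P-2−P-1 = (290, -115, -2.57); P-3−P-1 = (100, -180, +0.84).
Determinant of the coordinate differences = 290·(-180) − 100·(-115) = -40700.
∂h/∂x = [(-2.57)·(-180) − (+0.84)·(-115)] / -40700 = -0.01374
∂h/∂y = [290·(+0.84) − 100·(-2.57)] / -40700 = -0.01230
Flow direction (−∇h) has components (+0.01374 E, +0.01230 N).
Azimuth = atan2(E, N) = atan2(+0.01374, +0.01230) = 48.2° ≈ 048°.

048°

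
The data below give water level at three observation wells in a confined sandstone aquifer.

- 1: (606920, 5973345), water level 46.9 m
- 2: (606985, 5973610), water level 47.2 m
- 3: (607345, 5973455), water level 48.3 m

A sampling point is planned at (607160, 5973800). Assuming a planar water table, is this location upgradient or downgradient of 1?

With h = a·x + b·y + c and 1 as origin, the differences give:
  65·a + 265·b = +0.3
  425·a + 110·b = +1.4
Eliminate b (×110 and ×265, subtract): -105475·a = -338.00 → a = ∂h/∂x = +0.003205
Back-substitute: b = ∂h/∂y = +0.0003461.
Head at (607160, 5973800) = 46.9 + (+0.003205)·(240) + (+0.0003461)·(455) = 47.83 m.
That is higher than the 46.9 m at 1, so the point is upgradient.

upgradient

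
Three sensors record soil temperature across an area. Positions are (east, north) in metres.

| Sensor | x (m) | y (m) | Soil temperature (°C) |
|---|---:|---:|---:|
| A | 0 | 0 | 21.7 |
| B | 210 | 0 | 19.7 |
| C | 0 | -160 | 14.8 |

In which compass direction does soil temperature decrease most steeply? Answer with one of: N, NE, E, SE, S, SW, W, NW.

∂T/∂x = (19.7 − 21.7) / (210 − 0) = -0.009524
∂T/∂y = (14.8 − 21.7) / (-160 − 0) = +0.04312
Steepest decrease is along −∇f = (+0.009524 E, -0.04312 N) → south.

S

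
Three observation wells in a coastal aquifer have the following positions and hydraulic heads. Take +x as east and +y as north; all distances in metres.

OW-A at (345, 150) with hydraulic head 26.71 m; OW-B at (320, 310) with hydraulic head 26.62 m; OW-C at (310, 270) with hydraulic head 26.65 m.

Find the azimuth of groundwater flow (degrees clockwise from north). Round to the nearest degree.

036°

Differences from OW-A: to OW-B (Δx, Δy, Δh) = (-25, 160, -0.09); to OW-C = (-35, 120, -0.06).
Determinant of the coordinate differences = (-25)·120 − (-35)·160 = 2600.
∂h/∂x = [(-0.09)·120 − (-0.06)·160] / 2600 = -0.0004615
∂h/∂y = [(-25)·(-0.06) − (-35)·(-0.09)] / 2600 = -0.0006346
Flow direction (−∇h) has components (+0.0004615 E, +0.0006346 N).
Azimuth = atan2(E, N) = atan2(+0.0004615, +0.0006346) = 36.0° ≈ 036°.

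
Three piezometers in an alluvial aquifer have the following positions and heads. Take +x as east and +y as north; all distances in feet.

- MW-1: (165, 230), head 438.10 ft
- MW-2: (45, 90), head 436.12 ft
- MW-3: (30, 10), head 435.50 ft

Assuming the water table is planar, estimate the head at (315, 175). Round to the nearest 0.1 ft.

439.2 ft

With h = a·x + b·y + c and MW-1 as origin, the differences give:
  (-120)·a + (-140)·b = -1.98
  (-135)·a + (-220)·b = -2.60
Eliminate b (×(-220) and ×(-140), subtract): 7500·a = 71.600 → a = ∂h/∂x = +0.009547
Back-substitute: b = ∂h/∂y = +0.005960.
h(315, 175) = 438.10 + (+0.009547)·(150) + (+0.005960)·(-55) = 438.10 +1.432 -0.328 = 439.204 ft.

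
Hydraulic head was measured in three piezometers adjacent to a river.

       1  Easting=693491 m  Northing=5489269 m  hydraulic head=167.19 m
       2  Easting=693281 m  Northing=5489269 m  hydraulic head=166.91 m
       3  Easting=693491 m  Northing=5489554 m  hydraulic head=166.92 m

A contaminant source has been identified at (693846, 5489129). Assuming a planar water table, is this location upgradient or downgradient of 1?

upgradient

∂h/∂x = (166.91 − 167.19) / (693281 − 693491) = +0.001333
∂h/∂y = (166.92 − 167.19) / (5489554 − 5489269) = -0.0009474
Head at (693846, 5489129) = 167.19 + (+0.001333)·(355) + (-0.0009474)·(-140) = 167.80 m.
That is higher than the 167.19 m at 1, so the point is upgradient.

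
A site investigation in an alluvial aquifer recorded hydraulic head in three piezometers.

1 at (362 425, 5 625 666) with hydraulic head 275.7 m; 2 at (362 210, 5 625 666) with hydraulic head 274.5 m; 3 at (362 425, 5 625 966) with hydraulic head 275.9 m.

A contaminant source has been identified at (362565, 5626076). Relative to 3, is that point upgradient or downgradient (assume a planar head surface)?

upgradient

∂h/∂x = (274.5 − 275.7) / (362210 − 362425) = +0.005581
∂h/∂y = (275.9 − 275.7) / (5625966 − 5625666) = +0.0006667
Head at (362565, 5626076) = 275.7 + (+0.005581)·(140) + (+0.0006667)·(410) = 276.75 m.
That is higher than the 275.9 m at 3, so the point is upgradient.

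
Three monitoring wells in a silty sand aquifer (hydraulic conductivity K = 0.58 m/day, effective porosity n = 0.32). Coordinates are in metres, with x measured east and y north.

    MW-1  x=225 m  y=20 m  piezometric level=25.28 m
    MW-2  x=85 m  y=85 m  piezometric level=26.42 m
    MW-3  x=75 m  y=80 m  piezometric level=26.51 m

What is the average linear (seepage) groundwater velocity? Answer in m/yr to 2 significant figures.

With h = a·x + b·y + c and MW-1 as origin, the differences give:
  (-140)·a + 65·b = +1.14
  (-150)·a + 60·b = +1.23
Eliminate b (×60 and ×65, subtract): 1350·a = -11.550 → a = ∂h/∂x = -0.008556
Back-substitute: b = ∂h/∂y = -0.0008889.
|∇h| = √(-0.008556² + -0.0008889²) = 0.008602
Seepage velocity v = K·i/n = 0.58 × 0.008602 / 0.32 = 0.01559 m/day = 5.694 m/yr.

5.7 m/yr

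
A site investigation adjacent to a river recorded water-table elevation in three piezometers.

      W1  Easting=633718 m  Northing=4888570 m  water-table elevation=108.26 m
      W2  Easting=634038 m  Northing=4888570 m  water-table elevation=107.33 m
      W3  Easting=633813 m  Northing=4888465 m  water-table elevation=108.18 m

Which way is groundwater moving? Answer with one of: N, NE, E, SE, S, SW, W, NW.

NE

Differences from W1: to W2 (Δx, Δy, Δh) = (320, 0, -0.93); to W3 = (95, -105, -0.08).
Solve a·Δx + b·Δy = Δh: det = 320·(-105) − 95·0 = -33600.
∂h/∂x = [(-0.93)·(-105) − (-0.08)·0] / -33600 = -0.002906
∂h/∂y = [320·(-0.08) − 95·(-0.93)] / -33600 = -0.001868
Flow = −∇h = (+0.002906 east, +0.001868 north), which points northeast.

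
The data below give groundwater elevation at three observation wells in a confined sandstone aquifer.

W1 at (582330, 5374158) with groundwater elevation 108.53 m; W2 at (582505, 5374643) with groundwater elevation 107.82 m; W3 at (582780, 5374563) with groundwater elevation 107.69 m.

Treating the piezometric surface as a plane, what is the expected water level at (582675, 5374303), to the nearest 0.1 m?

Differences from W1: to W2 (Δx, Δy, Δh) = (175, 485, -0.71); to W3 = (450, 405, -0.84).
Solve a·Δx + b·Δy = Δh: det = 175·405 − 450·485 = -147375.
∂h/∂x = [(-0.71)·405 − (-0.84)·485] / -147375 = -0.0008132
∂h/∂y = [175·(-0.84) − 450·(-0.71)] / -147375 = -0.001170
h(582675, 5374303) = 108.53 + (-0.0008132)·(345) + (-0.001170)·(145) = 108.53 -0.281 -0.170 = 108.080 m.

108.1 m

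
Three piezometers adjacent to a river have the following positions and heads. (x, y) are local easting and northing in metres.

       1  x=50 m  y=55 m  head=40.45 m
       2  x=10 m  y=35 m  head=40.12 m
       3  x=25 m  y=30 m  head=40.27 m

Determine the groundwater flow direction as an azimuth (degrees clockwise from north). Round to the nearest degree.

283°

Differences from 1: to 2 (Δx, Δy, Δh) = (-40, -20, -0.33); to 3 = (-25, -25, -0.18).
Solve a·Δx + b·Δy = Δh: det = (-40)·(-25) − (-25)·(-20) = 500.
∂h/∂x = [(-0.33)·(-25) − (-0.18)·(-20)] / 500 = +0.009300
∂h/∂y = [(-40)·(-0.18) − (-25)·(-0.33)] / 500 = -0.002100
Flow direction (−∇h) has components (-0.009300 E, +0.002100 N).
Azimuth = atan2(E, N) = atan2(-0.009300, +0.002100) = 282.7° ≈ 283°.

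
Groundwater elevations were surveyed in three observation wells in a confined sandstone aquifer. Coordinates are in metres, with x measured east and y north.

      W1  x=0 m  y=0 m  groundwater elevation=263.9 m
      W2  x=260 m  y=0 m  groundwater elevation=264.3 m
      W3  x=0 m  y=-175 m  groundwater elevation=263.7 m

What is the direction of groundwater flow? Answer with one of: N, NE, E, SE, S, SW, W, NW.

SW

∂h/∂x = (264.3 − 263.9) / (260 − 0) = +0.001538
∂h/∂y = (263.7 − 263.9) / (-175 − 0) = +0.001143
Flow = −∇h = (-0.001538 east, -0.001143 north), which points southwest.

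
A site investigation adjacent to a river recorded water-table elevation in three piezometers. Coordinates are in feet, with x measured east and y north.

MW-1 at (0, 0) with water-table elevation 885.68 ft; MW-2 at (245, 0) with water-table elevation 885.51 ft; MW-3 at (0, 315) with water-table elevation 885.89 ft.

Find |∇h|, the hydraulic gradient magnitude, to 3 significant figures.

0.000962

∂h/∂x = (885.51 − 885.68) / (245 − 0) = -0.0006939
∂h/∂y = (885.89 − 885.68) / (315 − 0) = +0.0006667
|∇h| = √(-0.0006939² + 0.0006667²) = 0.0009623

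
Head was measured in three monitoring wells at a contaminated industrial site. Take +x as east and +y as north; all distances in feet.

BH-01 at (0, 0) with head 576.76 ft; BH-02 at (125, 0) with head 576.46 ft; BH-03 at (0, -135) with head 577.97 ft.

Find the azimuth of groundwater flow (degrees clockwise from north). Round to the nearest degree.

015°

∂h/∂x = (576.46 − 576.76) / (125 − 0) = -0.002400
∂h/∂y = (577.97 − 576.76) / (-135 − 0) = -0.008963
Flow direction (−∇h) has components (+0.002400 E, +0.008963 N).
Azimuth = atan2(E, N) = atan2(+0.002400, +0.008963) = 15.0° ≈ 015°.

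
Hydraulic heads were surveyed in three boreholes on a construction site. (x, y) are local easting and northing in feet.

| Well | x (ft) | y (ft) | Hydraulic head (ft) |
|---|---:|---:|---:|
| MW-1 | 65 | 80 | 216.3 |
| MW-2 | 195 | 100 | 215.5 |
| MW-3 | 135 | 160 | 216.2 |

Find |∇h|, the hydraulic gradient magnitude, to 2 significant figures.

0.0084

Differences from MW-1: to MW-2 (Δx, Δy, Δh) = (130, 20, -0.8); to MW-3 = (70, 80, -0.1).
Determinant of the coordinate differences = 130·80 − 70·20 = 9000.
∂h/∂x = [(-0.8)·80 − (-0.1)·20] / 9000 = -0.006889
∂h/∂y = [130·(-0.1) − 70·(-0.8)] / 9000 = +0.004778
|∇h| = √(-0.006889² + 0.004778²) = 0.008384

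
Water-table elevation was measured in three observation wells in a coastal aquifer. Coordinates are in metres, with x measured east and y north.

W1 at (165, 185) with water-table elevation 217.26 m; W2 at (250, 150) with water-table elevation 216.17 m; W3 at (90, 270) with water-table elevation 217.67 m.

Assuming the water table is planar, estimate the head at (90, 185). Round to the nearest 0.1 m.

Taking W1 as reference: W2−W1 = (85, -35, -1.09); W3−W1 = (-75, 85, +0.41).
Determinant of the coordinate differences = 85·85 − (-75)·(-35) = 4600.
∂h/∂x = [(-1.09)·85 − (+0.41)·(-35)] / 4600 = -0.01702
∂h/∂y = [85·(+0.41) − (-75)·(-1.09)] / 4600 = -0.01020
h(90, 185) = 217.26 + (-0.01702)·(-75) + (-0.01020)·(0) = 217.26 +1.277 -0.000 = 218.537 m.

218.5 m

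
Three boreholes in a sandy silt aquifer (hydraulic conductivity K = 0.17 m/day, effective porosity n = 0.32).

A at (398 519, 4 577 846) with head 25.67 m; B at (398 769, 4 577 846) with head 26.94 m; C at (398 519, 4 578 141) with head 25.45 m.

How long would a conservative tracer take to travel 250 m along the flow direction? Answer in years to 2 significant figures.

∂h/∂x = (26.94 − 25.67) / (398769 − 398519) = +0.005080
∂h/∂y = (25.45 − 25.67) / (4578141 − 4577846) = -0.0007458
|∇h| = √(0.005080² + -0.0007458²) = 0.005134
Seepage velocity v = K·i/n = 0.17 × 0.005134 / 0.32 = 0.002727 m/day.
t = 250 / 0.002727 = 9.168e+04 days = 251 years.

250 years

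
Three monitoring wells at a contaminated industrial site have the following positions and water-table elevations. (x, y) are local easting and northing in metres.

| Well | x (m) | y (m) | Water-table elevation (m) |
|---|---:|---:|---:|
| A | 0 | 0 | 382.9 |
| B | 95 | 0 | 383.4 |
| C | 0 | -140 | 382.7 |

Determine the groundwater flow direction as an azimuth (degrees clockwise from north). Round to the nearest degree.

255°

∂h/∂x = (383.4 − 382.9) / (95 − 0) = +0.005263
∂h/∂y = (382.7 − 382.9) / (-140 − 0) = +0.001429
Flow direction (−∇h) has components (-0.005263 E, -0.001429 N).
Azimuth = atan2(E, N) = atan2(-0.005263, -0.001429) = 254.8° ≈ 255°.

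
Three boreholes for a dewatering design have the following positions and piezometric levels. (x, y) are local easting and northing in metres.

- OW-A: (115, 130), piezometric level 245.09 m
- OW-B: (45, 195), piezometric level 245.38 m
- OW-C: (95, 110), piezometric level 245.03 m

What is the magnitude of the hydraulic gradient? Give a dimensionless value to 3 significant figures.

0.00377

Three-point gradient (reference OW-A): Δ to OW-B = (-70, 65, +0.29), Δ to OW-C = (-20, -20, -0.06).
∂h/∂x = -0.0007037, ∂h/∂y = +0.003704 (det = 2700).
|∇h| = √(-0.0007037² + 0.003704²) = 0.00377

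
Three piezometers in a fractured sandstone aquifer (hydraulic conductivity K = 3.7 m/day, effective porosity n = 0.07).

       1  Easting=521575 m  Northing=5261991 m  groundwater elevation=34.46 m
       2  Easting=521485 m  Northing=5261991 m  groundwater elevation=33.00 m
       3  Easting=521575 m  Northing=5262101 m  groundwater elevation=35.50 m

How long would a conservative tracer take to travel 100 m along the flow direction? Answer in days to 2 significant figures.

100 days

∂h/∂x = (33.00 − 34.46) / (521485 − 521575) = +0.01622
∂h/∂y = (35.50 − 34.46) / (5262101 − 5261991) = +0.009455
|∇h| = √(0.01622² + 0.009455²) = 0.01877
Seepage velocity v = K·i/n = 3.7 × 0.01877 / 0.07 = 0.9921 m/day.
t = 100 / 0.9921 = 100.8 days.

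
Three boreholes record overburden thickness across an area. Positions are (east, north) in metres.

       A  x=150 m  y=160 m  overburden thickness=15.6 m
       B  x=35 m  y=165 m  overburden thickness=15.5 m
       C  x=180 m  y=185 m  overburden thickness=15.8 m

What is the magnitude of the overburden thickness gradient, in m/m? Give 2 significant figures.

With d = a·x + b·y + c and A as origin, the differences give:
  (-115)·a + 5·b = -0.1
  30·a + 25·b = +0.2
Eliminate b (×25 and ×5, subtract): -3025·a = -3.50 → a = ∂d/∂x = +0.001157
Back-substitute: b = ∂d/∂y = +0.006612.
|∇f| = √(0.001157² + 0.006612²) = 0.006712 m/m

0.0067 m/m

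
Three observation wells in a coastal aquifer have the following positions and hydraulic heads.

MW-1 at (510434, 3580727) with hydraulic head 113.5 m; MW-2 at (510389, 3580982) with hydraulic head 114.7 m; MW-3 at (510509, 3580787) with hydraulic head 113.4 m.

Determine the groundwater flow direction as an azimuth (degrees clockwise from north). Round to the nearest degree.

With h = a·x + b·y + c and MW-1 as origin, the differences give:
  (-45)·a + 255·b = +1.2
  75·a + 60·b = -0.1
Eliminate b (×60 and ×255, subtract): -21825·a = 97.50 → a = ∂h/∂x = -0.004467
Back-substitute: b = ∂h/∂y = +0.003918.
Flow direction (−∇h) has components (+0.004467 E, -0.003918 N).
Azimuth = atan2(E, N) = atan2(+0.004467, -0.003918) = 131.2° ≈ 131°.

131°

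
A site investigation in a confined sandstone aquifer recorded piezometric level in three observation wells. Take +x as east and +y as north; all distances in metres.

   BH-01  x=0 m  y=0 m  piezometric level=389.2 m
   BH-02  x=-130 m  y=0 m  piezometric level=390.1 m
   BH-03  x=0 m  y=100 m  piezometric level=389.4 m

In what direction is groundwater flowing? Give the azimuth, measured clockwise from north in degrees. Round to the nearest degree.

∂h/∂x = (390.1 − 389.2) / (-130 − 0) = -0.006923
∂h/∂y = (389.4 − 389.2) / (100 − 0) = +0.002000
Flow direction (−∇h) has components (+0.006923 E, -0.002000 N).
Azimuth = atan2(E, N) = atan2(+0.006923, -0.002000) = 106.1° ≈ 106°.

106°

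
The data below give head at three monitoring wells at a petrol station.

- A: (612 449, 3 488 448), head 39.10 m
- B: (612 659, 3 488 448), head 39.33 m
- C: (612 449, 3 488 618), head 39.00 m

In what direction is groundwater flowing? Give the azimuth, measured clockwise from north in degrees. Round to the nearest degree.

298°

∂h/∂x = (39.33 − 39.10) / (612659 − 612449) = +0.001095
∂h/∂y = (39.00 − 39.10) / (3488618 − 3488448) = -0.0005882
Flow direction (−∇h) has components (-0.001095 E, +0.0005882 N).
Azimuth = atan2(E, N) = atan2(-0.001095, +0.0005882) = 298.2° ≈ 298°.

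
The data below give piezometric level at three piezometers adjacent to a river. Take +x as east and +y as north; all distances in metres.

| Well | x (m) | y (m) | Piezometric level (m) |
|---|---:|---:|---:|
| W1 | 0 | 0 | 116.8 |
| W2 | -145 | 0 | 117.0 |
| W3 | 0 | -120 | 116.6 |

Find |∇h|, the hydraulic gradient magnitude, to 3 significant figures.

∂h/∂x = (117.0 − 116.8) / (-145 − 0) = -0.001379
∂h/∂y = (116.6 − 116.8) / (-120 − 0) = +0.001667
|∇h| = √(-0.001379² + 0.001667²) = 0.002163

0.00216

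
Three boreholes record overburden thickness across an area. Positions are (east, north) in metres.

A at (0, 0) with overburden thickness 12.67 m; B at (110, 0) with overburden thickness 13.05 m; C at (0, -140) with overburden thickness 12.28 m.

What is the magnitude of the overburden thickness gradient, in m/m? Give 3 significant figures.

∂d/∂x = (13.05 − 12.67) / (110 − 0) = +0.003455
∂d/∂y = (12.28 − 12.67) / (-140 − 0) = +0.002786
|∇f| = √(0.003455² + 0.002786²) = 0.004438 m/m

0.00444 m/m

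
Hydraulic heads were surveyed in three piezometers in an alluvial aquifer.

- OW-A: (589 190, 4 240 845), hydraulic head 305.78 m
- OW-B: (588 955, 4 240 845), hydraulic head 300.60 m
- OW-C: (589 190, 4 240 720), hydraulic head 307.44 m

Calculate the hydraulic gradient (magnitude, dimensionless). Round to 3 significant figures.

0.0257

∂h/∂x = (300.60 − 305.78) / (588955 − 589190) = +0.02204
∂h/∂y = (307.44 − 305.78) / (4240720 − 4240845) = -0.01328
|∇h| = √(0.02204² + -0.01328²) = 0.02573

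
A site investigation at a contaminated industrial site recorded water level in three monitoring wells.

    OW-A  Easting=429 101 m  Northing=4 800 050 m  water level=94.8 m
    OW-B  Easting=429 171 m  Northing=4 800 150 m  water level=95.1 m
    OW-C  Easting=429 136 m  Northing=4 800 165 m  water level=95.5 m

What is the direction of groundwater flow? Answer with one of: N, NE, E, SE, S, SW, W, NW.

SE

With h = a·x + b·y + c and OW-A as origin, the differences give:
  70·a + 100·b = +0.3
  35·a + 115·b = +0.7
Eliminate b (×115 and ×100, subtract): 4550·a = -35.50 → a = ∂h/∂x = -0.007802
Back-substitute: b = ∂h/∂y = +0.008462.
Flow = −∇h = (+0.007802 east, -0.008462 north), which points southeast.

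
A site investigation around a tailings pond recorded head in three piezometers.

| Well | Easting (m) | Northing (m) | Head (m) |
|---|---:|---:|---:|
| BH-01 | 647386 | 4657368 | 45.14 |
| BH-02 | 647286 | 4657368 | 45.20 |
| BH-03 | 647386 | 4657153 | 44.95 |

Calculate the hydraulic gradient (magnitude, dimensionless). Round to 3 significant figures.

∂h/∂x = (45.20 − 45.14) / (647286 − 647386) = -0.0006000
∂h/∂y = (44.95 − 45.14) / (4657153 − 4657368) = +0.0008837
|∇h| = √(-0.0006000² + 0.0008837²) = 0.001068

0.00107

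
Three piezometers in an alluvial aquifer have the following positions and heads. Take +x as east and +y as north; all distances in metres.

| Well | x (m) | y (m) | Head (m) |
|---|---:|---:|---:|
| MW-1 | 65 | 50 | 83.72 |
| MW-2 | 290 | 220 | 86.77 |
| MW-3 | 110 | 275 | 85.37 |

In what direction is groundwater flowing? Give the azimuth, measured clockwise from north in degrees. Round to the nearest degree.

Differences from MW-1: to MW-2 (Δx, Δy, Δh) = (225, 170, +3.05); to MW-3 = (45, 225, +1.65).
Determinant of the coordinate differences = 225·225 − 45·170 = 42975.
∂h/∂x = [(+3.05)·225 − (+1.65)·170] / 42975 = +0.009442
∂h/∂y = [225·(+1.65) − 45·(+3.05)] / 42975 = +0.005445
Flow direction (−∇h) has components (-0.009442 E, -0.005445 N).
Azimuth = atan2(E, N) = atan2(-0.009442, -0.005445) = 240.0° ≈ 240°.

240°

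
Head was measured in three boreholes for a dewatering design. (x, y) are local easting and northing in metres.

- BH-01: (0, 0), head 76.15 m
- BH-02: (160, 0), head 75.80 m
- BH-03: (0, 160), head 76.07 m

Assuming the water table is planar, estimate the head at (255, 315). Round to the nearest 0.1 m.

75.4 m

∂h/∂x = (75.80 − 76.15) / (160 − 0) = -0.002188
∂h/∂y = (76.07 − 76.15) / (160 − 0) = -0.0005000
h(255, 315) = 76.15 + (-0.002188)·(255) + (-0.0005000)·(315) = 76.15 -0.558 -0.158 = 75.435 m.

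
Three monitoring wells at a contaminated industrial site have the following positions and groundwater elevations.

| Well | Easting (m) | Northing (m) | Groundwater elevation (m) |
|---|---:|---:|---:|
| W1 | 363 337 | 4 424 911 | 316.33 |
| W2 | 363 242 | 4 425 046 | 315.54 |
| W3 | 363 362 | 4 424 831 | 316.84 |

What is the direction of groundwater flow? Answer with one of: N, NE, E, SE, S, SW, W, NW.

N

Three-point gradient (reference W1): Δ to W2 = (-95, 135, -0.79), Δ to W3 = (25, -80, +0.51).
∂h/∂x = -0.001337, ∂h/∂y = -0.006793 (det = 4225).
Flow = −∇h = (+0.001337 east, +0.006793 north), which points north.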